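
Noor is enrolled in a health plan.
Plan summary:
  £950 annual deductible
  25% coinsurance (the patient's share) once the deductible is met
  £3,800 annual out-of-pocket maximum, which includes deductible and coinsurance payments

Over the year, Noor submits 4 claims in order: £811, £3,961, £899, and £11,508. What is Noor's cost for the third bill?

Bill 1, £811: fully absorbed by the deductible. Cost to patient: £811. OOP to date £811.
Bill 2, £3,961: £139 finishes the deductible; £3,822 goes to coinsurance; patient's 25% is £955.50. Cost to patient: £1,094.50. OOP to date £1,905.50.
Bill 3, £899: deductible met; 25% of £899 = £224.75. Patient pays £224.75; OOP now £2,130.25.

£224.75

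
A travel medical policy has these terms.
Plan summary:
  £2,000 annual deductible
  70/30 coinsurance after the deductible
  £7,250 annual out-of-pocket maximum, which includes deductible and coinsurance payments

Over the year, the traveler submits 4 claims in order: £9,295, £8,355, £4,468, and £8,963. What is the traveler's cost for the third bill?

Claim 1 — £9,295: £2,000 finishes the deductible; £7,295 goes to coinsurance; coinsurance £7,295 × 30% = £2,188.50. Cost to traveler: £4,188.50. OOP to date £4,188.50.
Claim 2 — £8,355: deductible met; 30% of £8,355 = £2,506.50. Traveler owes £2,506.50 (running OOP £6,695).
Claim 3 — £4,468: 30% coinsurance on £4,468 = £1,340.40. That would push OOP to £8,035.40, over the £7,250 cap, so traveler pays £7,250 − £6,695 = £555.

£555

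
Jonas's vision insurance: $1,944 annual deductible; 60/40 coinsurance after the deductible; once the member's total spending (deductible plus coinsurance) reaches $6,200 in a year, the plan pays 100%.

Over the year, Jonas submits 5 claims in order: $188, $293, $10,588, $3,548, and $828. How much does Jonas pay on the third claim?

Claim 1 ($188): fully absorbed by the deductible. Member owes $188 (running OOP $188).
Claim 2 ($293): all of it applies to the deductible. Member owes $293 (running OOP $481).
Claim 3 ($10,588): deductible takes $1,463, $9,125 remains; member's 40% is $3,650. Member pays $5,113; OOP now $5,594.

$5,113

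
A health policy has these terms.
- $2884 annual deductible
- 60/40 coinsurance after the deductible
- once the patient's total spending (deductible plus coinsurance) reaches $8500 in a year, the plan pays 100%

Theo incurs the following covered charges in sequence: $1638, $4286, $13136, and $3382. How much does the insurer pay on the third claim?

$8736

#1 ($1638): fully absorbed by the deductible. Cost to patient: $1638. OOP to date $1638. Insurer: $1638 − $1638 = $0.
#2 ($4286): $1246 to deductible, leaving $3040; patient's 40% is $1216. Patient owes $2462 (running OOP $4100). Plan pays $4286 − $2462 = $1824.
#3 ($13136): deductible already satisfied, so patient's share is 40% × $13136 = $5254.40. That would push OOP to $9354.40, over the $8500 cap, so patient pays $8500 − $4100 = $4400. Insurer: $13136 − $4400 = $8736.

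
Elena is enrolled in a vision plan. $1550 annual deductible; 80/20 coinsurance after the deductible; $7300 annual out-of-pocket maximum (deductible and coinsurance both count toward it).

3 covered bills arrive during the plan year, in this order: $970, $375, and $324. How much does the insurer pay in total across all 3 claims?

Claim 1 ($970): entire amount goes to the deductible. Cost to member: $970. OOP to date $970. Plan pays $970 − $970 = $0.
Claim 2 ($375): entire amount goes to the deductible. Member owes $375 (running OOP $1345). Plan pays $375 − $375 = $0.
Claim 3 ($324): $205 to deductible, leaving $119; 20% of $119 = $23.80. Member owes $228.80 (running OOP $1573.80). Insurer: $324 − $228.80 = $95.20.
Insurer total: $0 + $0 + $95.20 = $95.20.

$95.20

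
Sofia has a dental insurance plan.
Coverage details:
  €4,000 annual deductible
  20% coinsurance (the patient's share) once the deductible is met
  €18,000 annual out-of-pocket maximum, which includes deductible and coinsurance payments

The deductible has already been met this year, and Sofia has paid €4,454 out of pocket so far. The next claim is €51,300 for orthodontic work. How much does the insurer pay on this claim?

With the deductible met, the entire €51,300 is subject to coinsurance.
Patient's 20% share of €51,300 is €10,260.
Total out-of-pocket so far would be €4,454 + €10,260 = €14,714, below the €18,000 cap — no reduction.
Insurer pays the balance: €51,300 − €10,260 = €41,040.

€41,040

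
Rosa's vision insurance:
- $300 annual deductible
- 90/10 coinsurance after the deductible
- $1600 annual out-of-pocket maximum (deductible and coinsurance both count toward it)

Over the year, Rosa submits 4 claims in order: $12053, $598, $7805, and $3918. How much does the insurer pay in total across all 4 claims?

$22774

Bill 1, $12053: $300 to deductible, leaving $11753; member's 10% is $1175.30. Member pays $1475.30; OOP now $1475.30. Plan pays $12053 − $1475.30 = $10577.70.
Bill 2, $598: 10% coinsurance on $598 = $59.80. Member pays $59.80; OOP now $1535.10. Plan pays $598 − $59.80 = $538.20.
Bill 3, $7805: deductible already satisfied, so member's share is 10% × $7805 = $780.50. That would push OOP to $2315.60, over the $1600 cap, so member pays $1600 − $1535.10 = $64.90. Plan pays $7805 − $64.90 = $7740.10.
Bill 4, $3918: deductible met; 10% of $3918 = $391.80. OOP would hit $1991.80 > $1600, so the cap limits the member to $1600 − $1600 = $0. Plan pays $3918 − $0 = $3918.
Insurer total = bills − member's total = $24374 − $1600 = $22774.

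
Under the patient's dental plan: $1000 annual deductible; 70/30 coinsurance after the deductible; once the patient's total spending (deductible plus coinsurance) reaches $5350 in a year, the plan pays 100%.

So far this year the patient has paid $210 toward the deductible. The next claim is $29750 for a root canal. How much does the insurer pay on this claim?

$24610

Remaining deductible: $1000 − $210 = $790.
After the $790 deductible portion, $29750 − $790 = $28960 is subject to coinsurance.
Patient's 30% share of $28960 is $8688.
Patient responsibility before any cap: $790 + $8688 = $9478.
Adding $9478 to the $210 already spent would give $9688, which exceeds the $5350 cap; the patient pays just $5350 − $210 = $5140.
Insurer pays the balance: $29750 − $5140 = $24610.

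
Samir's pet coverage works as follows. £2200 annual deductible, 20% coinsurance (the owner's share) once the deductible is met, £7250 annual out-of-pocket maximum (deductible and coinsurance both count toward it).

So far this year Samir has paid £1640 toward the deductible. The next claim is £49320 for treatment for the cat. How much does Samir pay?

£1640 of the £2200 deductible is already met, leaving £560.
The remaining £48760 (= £49320 − £560) moves to coinsurance.
Owner's 20% share of £48760 is £9752.
So the owner owes £560 + £9752 = £10312 before any cap.
Adding £10312 to the £1640 already spent would give £11952, which exceeds the £7250 cap; the owner pays just £7250 − £1640 = £5610.

£5610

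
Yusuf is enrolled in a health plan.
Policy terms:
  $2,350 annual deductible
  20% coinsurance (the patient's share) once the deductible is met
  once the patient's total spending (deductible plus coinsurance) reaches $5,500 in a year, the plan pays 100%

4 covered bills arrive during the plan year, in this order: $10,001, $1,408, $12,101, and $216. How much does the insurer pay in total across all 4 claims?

$18,226

Claim 1 ($10,001): $2,350 finishes the deductible; $7,651 goes to coinsurance; 20% of $7,651 = $1,530.20. Patient pays $3,880.20; OOP now $3,880.20. Insurer: $10,001 − $3,880.20 = $6,120.80.
Claim 2 ($1,408): deductible met; 20% of $1,408 = $281.60. Cost to patient: $281.60. OOP to date $4,161.80. Plan pays $1,408 − $281.60 = $1,126.40.
Claim 3 ($12,101): deductible already satisfied, so patient's share is 20% × $12,101 = $2,420.20. That would push OOP to $6,582, over the $5,500 cap, so patient pays $5,500 − $4,161.80 = $1,338.20. Insurer: $12,101 − $1,338.20 = $10,762.80.
Claim 4 ($216): 20% coinsurance on $216 = $43.20. Adding that to $5,500 gives $5,543.20, past the $5,500 cap; patient pays only $5,500 − $5,500 = $0. Insurer: $216 − $0 = $216.
Insurer total = bills − patient's total = $23,726 − $5,500 = $18,226.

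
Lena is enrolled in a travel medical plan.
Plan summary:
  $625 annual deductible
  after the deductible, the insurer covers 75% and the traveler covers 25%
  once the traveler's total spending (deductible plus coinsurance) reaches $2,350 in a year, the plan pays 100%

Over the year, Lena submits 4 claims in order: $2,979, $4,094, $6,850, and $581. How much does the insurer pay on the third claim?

$6,737

Claim 1 — $2,979: $625 finishes the deductible; $2,354 goes to coinsurance; coinsurance $2,354 × 25% = $588.50. Traveler pays $1,213.50; OOP now $1,213.50. Insurer: $2,979 − $1,213.50 = $1,765.50.
Claim 2 — $4,094: 25% coinsurance on $4,094 = $1,023.50. Cost to traveler: $1,023.50. OOP to date $2,237. Insurer: $4,094 − $1,023.50 = $3,070.50.
Claim 3 — $6,850: 25% coinsurance on $6,850 = $1,712.50. That would push OOP to $3,949.50, over the $2,350 cap, so traveler pays $2,350 − $2,237 = $113. Insurer: $6,850 − $113 = $6,737.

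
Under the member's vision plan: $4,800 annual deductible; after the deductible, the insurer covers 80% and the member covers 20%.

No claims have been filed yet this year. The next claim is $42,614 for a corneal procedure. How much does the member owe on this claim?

$12,362.80

The full $4,800 deductible is still open; $4,800 of this bill applies to it.
The remaining $37,814 (= $42,614 − $4,800) moves to coinsurance.
20% of $37,814 = $7,562.80 falls to the member.
So the member owes $4,800 + $7,562.80 = $12,362.80.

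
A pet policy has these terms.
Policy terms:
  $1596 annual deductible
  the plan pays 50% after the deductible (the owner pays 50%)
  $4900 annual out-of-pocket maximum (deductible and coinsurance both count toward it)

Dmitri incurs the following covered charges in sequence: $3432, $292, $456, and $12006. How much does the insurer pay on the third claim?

Bill 1, $3432: $1596 finishes the deductible; $1836 goes to coinsurance; owner's 50% is $918. Owner owes $2514 (running OOP $2514). Plan pays $3432 − $2514 = $918.
Bill 2, $292: 50% coinsurance on $292 = $146. Cost to owner: $146. OOP to date $2660. Insurer: $292 − $146 = $146.
Bill 3, $456: 50% coinsurance on $456 = $228. Cost to owner: $228. OOP to date $2888. Plan pays $456 − $228 = $228.

$228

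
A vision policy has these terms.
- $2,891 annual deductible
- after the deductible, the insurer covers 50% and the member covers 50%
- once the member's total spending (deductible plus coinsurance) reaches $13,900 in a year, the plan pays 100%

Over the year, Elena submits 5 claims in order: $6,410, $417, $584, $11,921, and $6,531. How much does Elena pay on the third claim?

$292

Claim 1 — $6,410: $2,891 to deductible, leaving $3,519; member's 50% is $1,759.50. Member owes $4,650.50 (running OOP $4,650.50).
Claim 2 — $417: deductible already satisfied, so member's share is 50% × $417 = $208.50. Member pays $208.50; OOP now $4,859.
Claim 3 — $584: deductible met; 50% of $584 = $292. Member pays $292; OOP now $5,151.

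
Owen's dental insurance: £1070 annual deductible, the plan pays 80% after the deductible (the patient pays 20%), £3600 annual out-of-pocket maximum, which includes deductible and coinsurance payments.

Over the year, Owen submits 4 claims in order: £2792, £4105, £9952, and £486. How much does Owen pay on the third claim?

Claim 1 (£2792): £1070 finishes the deductible; £1722 goes to coinsurance; coinsurance £1722 × 20% = £344.40. Patient pays £1414.40; OOP now £1414.40.
Claim 2 (£4105): deductible met; 20% of £4105 = £821. Cost to patient: £821. OOP to date £2235.40.
Claim 3 (£9952): 20% coinsurance on £9952 = £1990.40. Adding that to £2235.40 gives £4225.80, past the £3600 cap; patient pays only £3600 − £2235.40 = £1364.60.

£1364.60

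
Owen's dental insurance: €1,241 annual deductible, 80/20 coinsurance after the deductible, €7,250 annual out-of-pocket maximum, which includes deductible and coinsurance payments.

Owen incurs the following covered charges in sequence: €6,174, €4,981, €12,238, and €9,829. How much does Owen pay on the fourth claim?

Bill 1, €6,174: deductible takes €1,241, €4,933 remains; coinsurance €4,933 × 20% = €986.60. Cost to patient: €2,227.60. OOP to date €2,227.60.
Bill 2, €4,981: 20% coinsurance on €4,981 = €996.20. Cost to patient: €996.20. OOP to date €3,223.80.
Bill 3, €12,238: 20% coinsurance on €12,238 = €2,447.60. Patient owes €2,447.60 (running OOP €5,671.40).
Bill 4, €9,829: deductible met; 20% of €9,829 = €1,965.80. That would push OOP to €7,637.20, over the €7,250 cap, so patient pays €7,250 − €5,671.40 = €1,578.60.

€1,578.60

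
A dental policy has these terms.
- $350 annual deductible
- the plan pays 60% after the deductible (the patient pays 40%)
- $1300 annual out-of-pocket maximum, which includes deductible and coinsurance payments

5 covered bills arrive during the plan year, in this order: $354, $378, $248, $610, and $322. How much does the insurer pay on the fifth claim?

$193.20

#1 ($354): deductible takes $350, $4 remains; coinsurance $4 × 40% = $1.60. Patient owes $351.60 (running OOP $351.60). Insurer: $354 − $351.60 = $2.40.
#2 ($378): deductible met; 40% of $378 = $151.20. Patient owes $151.20 (running OOP $502.80). Plan pays $378 − $151.20 = $226.80.
#3 ($248): deductible already satisfied, so patient's share is 40% × $248 = $99.20. Patient owes $99.20 (running OOP $602). Plan pays $248 − $99.20 = $148.80.
#4 ($610): deductible met; 40% of $610 = $244. Patient pays $244; OOP now $846. Plan pays $610 − $244 = $366.
#5 ($322): deductible already satisfied, so patient's share is 40% × $322 = $128.80. Patient pays $128.80; OOP now $974.80. Plan pays $322 − $128.80 = $193.20.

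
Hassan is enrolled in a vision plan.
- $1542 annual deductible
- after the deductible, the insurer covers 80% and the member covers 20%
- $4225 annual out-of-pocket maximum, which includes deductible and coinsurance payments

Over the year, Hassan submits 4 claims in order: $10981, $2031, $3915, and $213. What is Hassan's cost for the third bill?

$389

Claim 1 — $10981: $1542 finishes the deductible; $9439 goes to coinsurance; 20% of $9439 = $1887.80. Cost to member: $3429.80. OOP to date $3429.80.
Claim 2 — $2031: deductible met; 20% of $2031 = $406.20. Member owes $406.20 (running OOP $3836).
Claim 3 — $3915: 20% coinsurance on $3915 = $783. That would push OOP to $4619, over the $4225 cap, so member pays $4225 − $3836 = $389.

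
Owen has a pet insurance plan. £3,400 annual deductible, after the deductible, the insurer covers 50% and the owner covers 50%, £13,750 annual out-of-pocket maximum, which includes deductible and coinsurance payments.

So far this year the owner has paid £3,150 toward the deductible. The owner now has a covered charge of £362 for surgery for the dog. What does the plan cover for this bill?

Deductible still to meet: £3,400 − £3,150 = £250.
After the £250 deductible portion, £362 − £250 = £112 is subject to coinsurance.
50% of £112 = £56 falls to the owner.
So the owner owes £250 + £56 = £306 before any cap.
Cumulative spending £3,150 + £306 = £3,456 stays under the £13,750 maximum.
Insurer pays the balance: £362 − £306 = £56.

£56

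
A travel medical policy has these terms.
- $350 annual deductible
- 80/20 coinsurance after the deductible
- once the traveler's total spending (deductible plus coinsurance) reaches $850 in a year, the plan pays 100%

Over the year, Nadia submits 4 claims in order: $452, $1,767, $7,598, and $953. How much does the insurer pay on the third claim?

$7,471.80

Claim 1 ($452): $350 finishes the deductible; $102 goes to coinsurance; 20% of $102 = $20.40. Cost to traveler: $370.40. OOP to date $370.40. Plan pays $452 − $370.40 = $81.60.
Claim 2 ($1,767): deductible already satisfied, so traveler's share is 20% × $1,767 = $353.40. Traveler pays $353.40; OOP now $723.80. Plan pays $1,767 − $353.40 = $1,413.60.
Claim 3 ($7,598): deductible met; 20% of $7,598 = $1,519.60. Adding that to $723.80 gives $2,243.40, past the $850 cap; traveler pays only $850 − $723.80 = $126.20. Plan pays $7,598 − $126.20 = $7,471.80.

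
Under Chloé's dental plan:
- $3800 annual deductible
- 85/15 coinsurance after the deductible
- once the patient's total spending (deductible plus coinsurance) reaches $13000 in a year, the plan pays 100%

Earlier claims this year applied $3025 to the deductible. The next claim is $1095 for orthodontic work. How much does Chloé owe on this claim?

$823

$3025 of the $3800 deductible is already met, leaving $775.
That leaves $1095 − $775 = $320 for coinsurance.
Patient's 15% share of $320 is $48.
So the patient owes $775 + $48 = $823 before any cap.
Year-to-date out-of-pocket becomes $3025 + $823 = $3848, still under the $13000 maximum, so no cap applies.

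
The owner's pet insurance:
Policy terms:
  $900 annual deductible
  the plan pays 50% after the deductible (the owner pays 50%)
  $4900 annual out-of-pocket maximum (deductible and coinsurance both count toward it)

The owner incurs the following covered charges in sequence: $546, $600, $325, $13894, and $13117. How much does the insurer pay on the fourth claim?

#1 ($546): all of it applies to the deductible. Cost to owner: $546. OOP to date $546. Plan pays $546 − $546 = $0.
#2 ($600): $354 to deductible, leaving $246; 50% of $246 = $123. Owner pays $477; OOP now $1023. Plan pays $600 − $477 = $123.
#3 ($325): deductible met; 50% of $325 = $162.50. Owner owes $162.50 (running OOP $1185.50). Insurer: $325 − $162.50 = $162.50.
#4 ($13894): deductible already satisfied, so owner's share is 50% × $13894 = $6947. That would push OOP to $8132.50, over the $4900 cap, so owner pays $4900 − $1185.50 = $3714.50. Plan pays $13894 − $3714.50 = $10179.50.

$10179.50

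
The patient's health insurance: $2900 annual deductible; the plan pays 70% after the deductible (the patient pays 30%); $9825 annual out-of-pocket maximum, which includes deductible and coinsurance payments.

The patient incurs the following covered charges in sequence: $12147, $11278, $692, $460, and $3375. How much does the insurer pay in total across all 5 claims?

$18127

Claim 1 ($12147): $2900 finishes the deductible; $9247 goes to coinsurance; patient's 30% is $2774.10. Patient pays $5674.10; OOP now $5674.10. Insurer: $12147 − $5674.10 = $6472.90.
Claim 2 ($11278): deductible met; 30% of $11278 = $3383.40. Patient owes $3383.40 (running OOP $9057.50). Plan pays $11278 − $3383.40 = $7894.60.
Claim 3 ($692): 30% coinsurance on $692 = $207.60. Patient owes $207.60 (running OOP $9265.10). Plan pays $692 − $207.60 = $484.40.
Claim 4 ($460): 30% coinsurance on $460 = $138. Patient owes $138 (running OOP $9403.10). Plan pays $460 − $138 = $322.
Claim 5 ($3375): deductible met; 30% of $3375 = $1012.50. OOP would hit $10415.60 > $9825, so the cap limits the patient to $9825 − $9403.10 = $421.90. Plan pays $3375 − $421.90 = $2953.10.
Insurer total: $6472.90 + $7894.60 + $484.40 + $322 + $2953.10 = $18127.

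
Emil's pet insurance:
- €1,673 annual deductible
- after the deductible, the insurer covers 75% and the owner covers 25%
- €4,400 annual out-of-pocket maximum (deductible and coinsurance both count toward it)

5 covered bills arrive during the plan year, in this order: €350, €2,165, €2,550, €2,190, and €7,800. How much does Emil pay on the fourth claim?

€547.50

Claim 1 (€350): all of it applies to the deductible. Cost to owner: €350. OOP to date €350.
Claim 2 (€2,165): €1,323 finishes the deductible; €842 goes to coinsurance; 25% of €842 = €210.50. Cost to owner: €1,533.50. OOP to date €1,883.50.
Claim 3 (€2,550): deductible already satisfied, so owner's share is 25% × €2,550 = €637.50. Owner owes €637.50 (running OOP €2,521).
Claim 4 (€2,190): deductible met; 25% of €2,190 = €547.50. Cost to owner: €547.50. OOP to date €3,068.50.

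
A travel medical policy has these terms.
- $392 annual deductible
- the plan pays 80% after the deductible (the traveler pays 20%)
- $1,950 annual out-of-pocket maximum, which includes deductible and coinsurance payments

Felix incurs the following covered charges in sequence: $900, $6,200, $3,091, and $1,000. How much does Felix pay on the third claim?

Claim 1 — $900: deductible takes $392, $508 remains; coinsurance $508 × 20% = $101.60. Traveler owes $493.60 (running OOP $493.60).
Claim 2 — $6,200: deductible met; 20% of $6,200 = $1,240. Cost to traveler: $1,240. OOP to date $1,733.60.
Claim 3 — $3,091: 20% coinsurance on $3,091 = $618.20. Adding that to $1,733.60 gives $2,351.80, past the $1,950 cap; traveler pays only $1,950 − $1,733.60 = $216.40.

$216.40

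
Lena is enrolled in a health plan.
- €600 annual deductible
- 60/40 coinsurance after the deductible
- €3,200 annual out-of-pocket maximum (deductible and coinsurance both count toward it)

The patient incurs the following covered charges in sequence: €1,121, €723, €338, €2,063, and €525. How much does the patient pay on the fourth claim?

€825.20

Bill 1, €1,121: deductible takes €600, €521 remains; coinsurance €521 × 40% = €208.40. Patient owes €808.40 (running OOP €808.40).
Bill 2, €723: 40% coinsurance on €723 = €289.20. Patient pays €289.20; OOP now €1,097.60.
Bill 3, €338: deductible already satisfied, so patient's share is 40% × €338 = €135.20. Patient owes €135.20 (running OOP €1,232.80).
Bill 4, €2,063: deductible already satisfied, so patient's share is 40% × €2,063 = €825.20. Cost to patient: €825.20. OOP to date €2,058.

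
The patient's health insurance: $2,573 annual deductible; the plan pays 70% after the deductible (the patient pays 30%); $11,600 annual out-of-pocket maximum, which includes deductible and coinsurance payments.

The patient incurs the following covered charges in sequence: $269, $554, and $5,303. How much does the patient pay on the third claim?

$2,815.90

Claim 1 — $269: entire amount goes to the deductible. Patient owes $269 (running OOP $269).
Claim 2 — $554: fully absorbed by the deductible. Patient pays $554; OOP now $823.
Claim 3 — $5,303: $1,750 finishes the deductible; $3,553 goes to coinsurance; 30% of $3,553 = $1,065.90. Patient owes $2,815.90 (running OOP $3,638.90).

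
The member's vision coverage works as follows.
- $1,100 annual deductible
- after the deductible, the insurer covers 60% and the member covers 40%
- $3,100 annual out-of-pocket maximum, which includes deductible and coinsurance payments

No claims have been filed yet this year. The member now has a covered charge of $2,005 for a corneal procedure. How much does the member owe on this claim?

Nothing has been paid toward the $1,100 deductible, so the first $1,100 of this charge is applied there.
After the $1,100 deductible portion, $2,005 − $1,100 = $905 is subject to coinsurance.
Coinsurance: $905 × 40% = $362.
That puts the member's cost at $1,100 + $362 = $1,462 before any cap.
Year-to-date out-of-pocket becomes $0 + $1,462 = $1,462, still under the $3,100 maximum, so no cap applies.

$1,462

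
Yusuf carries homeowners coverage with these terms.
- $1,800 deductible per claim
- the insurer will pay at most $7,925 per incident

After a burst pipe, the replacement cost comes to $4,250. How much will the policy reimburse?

$2,450

After the deductible, $4,250 − $1,800 = $2,450 remains.
That's under the $7,925 cap, so the insurer reimburses the full $2,450.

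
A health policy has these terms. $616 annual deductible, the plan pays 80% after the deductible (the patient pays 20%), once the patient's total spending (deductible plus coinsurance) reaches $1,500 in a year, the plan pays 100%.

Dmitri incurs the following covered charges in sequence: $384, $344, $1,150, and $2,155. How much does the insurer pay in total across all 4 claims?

$2,733.60

Bill 1, $384: fully absorbed by the deductible. Patient owes $384 (running OOP $384). Insurer: $384 − $384 = $0.
Bill 2, $344: $232 finishes the deductible; $112 goes to coinsurance; 20% of $112 = $22.40. Patient pays $254.40; OOP now $638.40. Plan pays $344 − $254.40 = $89.60.
Bill 3, $1,150: deductible met; 20% of $1,150 = $230. Cost to patient: $230. OOP to date $868.40. Insurer: $1,150 − $230 = $920.
Bill 4, $2,155: deductible met; 20% of $2,155 = $431. Cost to patient: $431. OOP to date $1,299.40. Plan pays $2,155 − $431 = $1,724.
Insurer total = bills − patient's total = $4,033 − $1,299.40 = $2,733.60.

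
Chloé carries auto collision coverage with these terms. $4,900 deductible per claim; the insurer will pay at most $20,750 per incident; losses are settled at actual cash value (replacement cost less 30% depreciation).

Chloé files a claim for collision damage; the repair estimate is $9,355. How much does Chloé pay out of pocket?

Depreciate 30%: the covered value is $9,355 × 0.7 = $6,548.50.
After the deductible, $6,548.50 − $4,900 = $1,648.50 remains.
$1,648.50 ≤ $20,750, so the limit doesn't bind; insurer pays $1,648.50.
Out of pocket: $9,355 − $1,648.50 = $7,706.50.

$7,706.50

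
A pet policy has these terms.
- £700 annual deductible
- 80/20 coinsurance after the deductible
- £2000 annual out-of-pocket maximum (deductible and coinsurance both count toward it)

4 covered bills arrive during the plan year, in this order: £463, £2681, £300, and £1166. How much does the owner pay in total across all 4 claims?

Claim 1 (£463): fully absorbed by the deductible. Owner owes £463 (running OOP £463).
Claim 2 (£2681): deductible takes £237, £2444 remains; owner's 20% is £488.80. Cost to owner: £725.80. OOP to date £1188.80.
Claim 3 (£300): deductible met; 20% of £300 = £60. Cost to owner: £60. OOP to date £1248.80.
Claim 4 (£1166): deductible already satisfied, so owner's share is 20% × £1166 = £233.20. Cost to owner: £233.20. OOP to date £1482.
Summing the owner's payments: £463 + £725.80 + £60 + £233.20 = £1482.

£1482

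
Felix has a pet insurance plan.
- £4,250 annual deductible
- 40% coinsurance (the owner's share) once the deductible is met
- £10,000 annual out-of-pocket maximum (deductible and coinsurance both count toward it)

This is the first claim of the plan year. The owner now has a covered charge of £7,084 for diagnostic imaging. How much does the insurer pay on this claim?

£1,700.40

Deductible not yet touched, so the first £4,250 of the bill goes to the deductible.
The remaining £2,834 (= £7,084 − £4,250) moves to coinsurance.
Coinsurance: £2,834 × 40% = £1,133.60.
Owner responsibility before any cap: £4,250 + £1,133.60 = £5,383.60.
Year-to-date out-of-pocket becomes £0 + £5,383.60 = £5,383.60, still under the £10,000 maximum, so no cap applies.
The plan picks up £7,084 − £5,383.60 = £1,700.40.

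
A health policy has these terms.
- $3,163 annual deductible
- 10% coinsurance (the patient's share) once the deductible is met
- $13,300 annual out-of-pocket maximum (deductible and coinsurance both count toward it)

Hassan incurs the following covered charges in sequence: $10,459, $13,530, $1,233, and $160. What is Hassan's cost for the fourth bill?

$16

Bill 1, $10,459: $3,163 to deductible, leaving $7,296; patient's 10% is $729.60. Patient pays $3,892.60; OOP now $3,892.60.
Bill 2, $13,530: 10% coinsurance on $13,530 = $1,353. Patient owes $1,353 (running OOP $5,245.60).
Bill 3, $1,233: deductible already satisfied, so patient's share is 10% × $1,233 = $123.30. Patient owes $123.30 (running OOP $5,368.90).
Bill 4, $160: deductible met; 10% of $160 = $16. Patient pays $16; OOP now $5,384.90.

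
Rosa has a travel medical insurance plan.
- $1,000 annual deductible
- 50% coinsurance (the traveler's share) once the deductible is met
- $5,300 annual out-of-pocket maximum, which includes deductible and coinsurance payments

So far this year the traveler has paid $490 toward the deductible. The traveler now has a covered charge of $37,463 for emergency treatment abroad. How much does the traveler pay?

$4,810

Remaining deductible: $1,000 − $490 = $510.
After the $510 deductible portion, $37,463 − $510 = $36,953 is subject to coinsurance.
Coinsurance: $36,953 × 50% = $18,476.50.
That puts the traveler's cost at $510 + $18,476.50 = $18,986.50 before any cap.
That would bring total out-of-pocket to $19,476.50, past the $5,300 cap. The traveler is capped at $5,300 − $490 = $4,810 on this claim.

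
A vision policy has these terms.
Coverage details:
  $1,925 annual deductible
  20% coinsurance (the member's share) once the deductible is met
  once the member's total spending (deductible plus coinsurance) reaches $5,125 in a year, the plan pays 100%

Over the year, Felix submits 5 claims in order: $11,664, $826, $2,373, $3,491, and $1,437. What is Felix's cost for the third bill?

$474.60

#1 ($11,664): deductible takes $1,925, $9,739 remains; member's 20% is $1,947.80. Cost to member: $3,872.80. OOP to date $3,872.80.
#2 ($826): 20% coinsurance on $826 = $165.20. Member owes $165.20 (running OOP $4,038).
#3 ($2,373): deductible already satisfied, so member's share is 20% × $2,373 = $474.60. Member pays $474.60; OOP now $4,512.60.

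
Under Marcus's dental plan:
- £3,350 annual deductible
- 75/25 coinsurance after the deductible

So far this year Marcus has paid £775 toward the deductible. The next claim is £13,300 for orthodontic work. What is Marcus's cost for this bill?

Deductible still to meet: £3,350 − £775 = £2,575.
The remaining £10,725 (= £13,300 − £2,575) moves to coinsurance.
Coinsurance: £10,725 × 25% = £2,681.25.
So the patient owes £2,575 + £2,681.25 = £5,256.25.

£5,256.25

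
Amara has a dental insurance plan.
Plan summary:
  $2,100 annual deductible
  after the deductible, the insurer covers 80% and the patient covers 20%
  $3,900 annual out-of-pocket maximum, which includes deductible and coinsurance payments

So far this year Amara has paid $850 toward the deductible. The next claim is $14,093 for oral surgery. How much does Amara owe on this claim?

$3,050

Remaining deductible: $2,100 − $850 = $1,250.
The remaining $12,843 (= $14,093 − $1,250) moves to coinsurance.
Coinsurance: $12,843 × 20% = $2,568.60.
That puts the patient's cost at $1,250 + $2,568.60 = $3,818.60 before any cap.
That would bring total out-of-pocket to $4,668.60, past the $3,900 cap. The patient is capped at $3,900 − $850 = $3,050 on this claim.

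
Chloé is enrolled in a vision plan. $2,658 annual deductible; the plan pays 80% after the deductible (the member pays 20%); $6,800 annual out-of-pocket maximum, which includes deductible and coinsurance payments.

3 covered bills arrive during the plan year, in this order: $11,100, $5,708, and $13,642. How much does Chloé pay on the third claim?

$1,312

Claim 1 — $11,100: deductible takes $2,658, $8,442 remains; member's 20% is $1,688.40. Cost to member: $4,346.40. OOP to date $4,346.40.
Claim 2 — $5,708: 20% coinsurance on $5,708 = $1,141.60. Member owes $1,141.60 (running OOP $5,488).
Claim 3 — $13,642: deductible met; 20% of $13,642 = $2,728.40. OOP would hit $8,216.40 > $6,800, so the cap limits the member to $6,800 − $5,488 = $1,312.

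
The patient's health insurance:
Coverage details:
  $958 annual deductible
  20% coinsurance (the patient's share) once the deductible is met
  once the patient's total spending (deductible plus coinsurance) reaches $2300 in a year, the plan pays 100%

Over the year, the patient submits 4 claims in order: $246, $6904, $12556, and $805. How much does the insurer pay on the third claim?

Claim 1 — $246: fully absorbed by the deductible. Cost to patient: $246. OOP to date $246. Plan pays $246 − $246 = $0.
Claim 2 — $6904: deductible takes $712, $6192 remains; patient's 20% is $1238.40. Patient owes $1950.40 (running OOP $2196.40). Insurer: $6904 − $1950.40 = $4953.60.
Claim 3 — $12556: 20% coinsurance on $12556 = $2511.20. Adding that to $2196.40 gives $4707.60, past the $2300 cap; patient pays only $2300 − $2196.40 = $103.60. Insurer: $12556 − $103.60 = $12452.40.

$12452.40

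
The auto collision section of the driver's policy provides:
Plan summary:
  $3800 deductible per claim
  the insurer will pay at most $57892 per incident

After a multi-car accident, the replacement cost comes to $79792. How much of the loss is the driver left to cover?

After the deductible, $79792 − $3800 = $75992 remains.
$75992 exceeds the $57892 limit, so the insurer pays the limit: $57892.
Driver's share is the uncovered remainder: $79792 − $57892 = $21900.

$21900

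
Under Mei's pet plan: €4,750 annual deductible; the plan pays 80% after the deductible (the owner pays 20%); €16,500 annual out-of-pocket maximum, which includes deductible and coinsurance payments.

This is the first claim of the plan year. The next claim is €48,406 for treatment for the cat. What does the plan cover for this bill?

The full €4,750 deductible is still open; €4,750 of this bill applies to it.
After the €4,750 deductible portion, €48,406 − €4,750 = €43,656 is subject to coinsurance.
20% of €43,656 = €8,731.20 falls to the owner.
That puts the owner's cost at €4,750 + €8,731.20 = €13,481.20 before any cap.
Year-to-date out-of-pocket becomes €0 + €13,481.20 = €13,481.20, still under the €16,500 maximum, so no cap applies.
Insurer pays the balance: €48,406 − €13,481.20 = €34,924.80.

€34,924.80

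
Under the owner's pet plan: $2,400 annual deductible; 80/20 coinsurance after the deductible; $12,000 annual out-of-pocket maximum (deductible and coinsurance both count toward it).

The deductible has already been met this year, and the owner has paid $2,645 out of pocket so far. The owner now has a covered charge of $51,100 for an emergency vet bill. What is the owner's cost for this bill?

$9,355

With the deductible met, the entire $51,100 is subject to coinsurance.
Coinsurance: $51,100 × 20% = $10,220.
Year-to-date out-of-pocket would reach $2,645 + $10,220 = $12,865, above the $12,000 maximum, so the owner pays only $12,000 − $2,645 = $9,355.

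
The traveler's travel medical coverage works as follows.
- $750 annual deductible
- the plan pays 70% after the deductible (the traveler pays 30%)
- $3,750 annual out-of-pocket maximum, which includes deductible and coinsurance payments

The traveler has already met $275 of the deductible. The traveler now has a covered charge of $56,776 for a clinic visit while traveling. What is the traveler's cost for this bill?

Deductible still to meet: $750 − $275 = $475.
After the $475 deductible portion, $56,776 − $475 = $56,301 is subject to coinsurance.
Coinsurance: $56,301 × 30% = $16,890.30.
Traveler responsibility before any cap: $475 + $16,890.30 = $17,365.30.
Adding $17,365.30 to the $275 already spent would give $17,640.30, which exceeds the $3,750 cap; the traveler pays just $3,750 − $275 = $3,475.

$3,475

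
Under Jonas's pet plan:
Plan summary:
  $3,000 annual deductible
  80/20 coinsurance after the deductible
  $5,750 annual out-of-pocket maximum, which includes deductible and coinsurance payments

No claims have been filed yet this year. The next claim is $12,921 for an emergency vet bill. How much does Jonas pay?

Nothing has been paid toward the $3,000 deductible, so the first $3,000 of this charge is applied there.
The remaining $9,921 (= $12,921 − $3,000) moves to coinsurance.
Owner's 20% share of $9,921 is $1,984.20.
That puts the owner's cost at $3,000 + $1,984.20 = $4,984.20 before any cap.
Year-to-date out-of-pocket becomes $0 + $4,984.20 = $4,984.20, still under the $5,750 maximum, so no cap applies.

$4,984.20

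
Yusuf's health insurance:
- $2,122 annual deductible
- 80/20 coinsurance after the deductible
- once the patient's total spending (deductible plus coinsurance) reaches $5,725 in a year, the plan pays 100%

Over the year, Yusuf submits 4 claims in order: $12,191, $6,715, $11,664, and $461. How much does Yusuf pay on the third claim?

$246.20

#1 ($12,191): $2,122 to deductible, leaving $10,069; 20% of $10,069 = $2,013.80. Patient pays $4,135.80; OOP now $4,135.80.
#2 ($6,715): deductible already satisfied, so patient's share is 20% × $6,715 = $1,343. Patient pays $1,343; OOP now $5,478.80.
#3 ($11,664): deductible already satisfied, so patient's share is 20% × $11,664 = $2,332.80. Adding that to $5,478.80 gives $7,811.60, past the $5,725 cap; patient pays only $5,725 − $5,478.80 = $246.20.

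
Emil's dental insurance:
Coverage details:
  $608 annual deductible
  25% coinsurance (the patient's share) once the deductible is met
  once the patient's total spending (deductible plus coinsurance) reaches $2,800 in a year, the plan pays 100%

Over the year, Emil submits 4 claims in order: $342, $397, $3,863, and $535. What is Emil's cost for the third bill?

Claim 1 ($342): all of it applies to the deductible. Patient owes $342 (running OOP $342).
Claim 2 ($397): $266 to deductible, leaving $131; patient's 25% is $32.75. Cost to patient: $298.75. OOP to date $640.75.
Claim 3 ($3,863): deductible met; 25% of $3,863 = $965.75. Patient pays $965.75; OOP now $1,606.50.

$965.75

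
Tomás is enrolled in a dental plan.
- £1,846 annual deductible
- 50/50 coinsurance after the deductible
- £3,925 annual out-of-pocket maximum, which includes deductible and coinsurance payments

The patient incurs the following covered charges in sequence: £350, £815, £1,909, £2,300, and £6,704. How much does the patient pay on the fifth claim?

Claim 1 (£350): fully absorbed by the deductible. Patient owes £350 (running OOP £350).
Claim 2 (£815): all of it applies to the deductible. Patient owes £815 (running OOP £1,165).
Claim 3 (£1,909): £681 to deductible, leaving £1,228; 50% of £1,228 = £614. Patient pays £1,295; OOP now £2,460.
Claim 4 (£2,300): deductible already satisfied, so patient's share is 50% × £2,300 = £1,150. Cost to patient: £1,150. OOP to date £3,610.
Claim 5 (£6,704): deductible met; 50% of £6,704 = £3,352. Adding that to £3,610 gives £6,962, past the £3,925 cap; patient pays only £3,925 − £3,610 = £315.

£315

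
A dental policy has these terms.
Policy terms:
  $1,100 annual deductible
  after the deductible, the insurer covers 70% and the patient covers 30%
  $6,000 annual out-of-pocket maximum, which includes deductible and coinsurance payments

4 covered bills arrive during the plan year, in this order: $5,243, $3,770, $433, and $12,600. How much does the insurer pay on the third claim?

#1 ($5,243): $1,100 finishes the deductible; $4,143 goes to coinsurance; 30% of $4,143 = $1,242.90. Patient owes $2,342.90 (running OOP $2,342.90). Insurer: $5,243 − $2,342.90 = $2,900.10.
#2 ($3,770): 30% coinsurance on $3,770 = $1,131. Patient pays $1,131; OOP now $3,473.90. Insurer: $3,770 − $1,131 = $2,639.
#3 ($433): 30% coinsurance on $433 = $129.90. Patient owes $129.90 (running OOP $3,603.80). Insurer: $433 − $129.90 = $303.10.

$303.10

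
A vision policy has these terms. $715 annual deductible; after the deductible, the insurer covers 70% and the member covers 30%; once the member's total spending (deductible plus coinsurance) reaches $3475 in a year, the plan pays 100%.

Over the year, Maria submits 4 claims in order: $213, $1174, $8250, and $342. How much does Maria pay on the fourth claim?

$83.40

Bill 1, $213: all of it applies to the deductible. Member pays $213; OOP now $213.
Bill 2, $1174: $502 finishes the deductible; $672 goes to coinsurance; 30% of $672 = $201.60. Cost to member: $703.60. OOP to date $916.60.
Bill 3, $8250: deductible already satisfied, so member's share is 30% × $8250 = $2475. Cost to member: $2475. OOP to date $3391.60.
Bill 4, $342: 30% coinsurance on $342 = $102.60. That would push OOP to $3494.20, over the $3475 cap, so member pays $3475 − $3391.60 = $83.40.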